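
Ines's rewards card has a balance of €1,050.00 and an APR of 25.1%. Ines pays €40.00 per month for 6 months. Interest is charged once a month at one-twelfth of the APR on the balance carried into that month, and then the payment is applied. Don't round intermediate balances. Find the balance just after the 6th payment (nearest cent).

Monthly rate r = 25.1%/12 = 2.09167% = 0.0209167.
Each month: B ← B·(1+r) − €40.00.
Month 1: interest €21.96; balance after payment €1,031.96.
Month 2: interest €21.59; balance after payment €1,013.55.
Month 3: interest €21.20; balance after payment €994.75.
Month 4: interest €20.81; balance after payment €975.55.
Month 5: interest €20.41; balance after payment €955.96.
Month 6: interest €20.00; balance after payment €935.96.

€935.96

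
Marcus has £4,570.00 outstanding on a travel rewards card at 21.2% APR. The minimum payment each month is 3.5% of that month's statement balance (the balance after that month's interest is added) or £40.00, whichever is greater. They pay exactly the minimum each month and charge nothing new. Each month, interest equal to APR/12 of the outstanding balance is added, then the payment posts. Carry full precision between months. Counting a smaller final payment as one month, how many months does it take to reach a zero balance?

Monthly rate r = 21.2%/12 = 1.76667% = 0.0176667.
While 3.5% of the post-interest balance exceeds £40.00, each month B ← (B·(1+r))·(1 − 0.035), i.e. B shrinks by the factor (1+r)·0.965 = 0.98205.
This holds for months 1–78. Entering month 79 the balance is £1,112.45; 3.5% of the post-interest balance is now below £40.00, so the flat £40.00 minimum applies from here.
From month 79 a fixed £40.00 at rate r clears £1,112.45 in 39 more payments. Total: 78 + 39 = 117 months.

117 months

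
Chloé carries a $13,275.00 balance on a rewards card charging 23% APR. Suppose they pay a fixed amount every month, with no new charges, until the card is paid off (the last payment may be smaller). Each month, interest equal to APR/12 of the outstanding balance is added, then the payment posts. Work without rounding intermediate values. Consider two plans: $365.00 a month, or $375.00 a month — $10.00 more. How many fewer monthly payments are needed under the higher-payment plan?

Monthly rate r = 23%/12 = 1.91667% = 0.0191667.
At $365.00/mo: n = ⌈−ln(1 − rB₀/P)/ln(1+r)⌉ = 63 payments (last $331.50); total interest = total paid − $13,275.00 = $9,686.50.
At $375.00/mo: 60 payments (last $289.50); total interest $9,139.50.
Payments saved = 63 − 60 = 3.

3 fewer payments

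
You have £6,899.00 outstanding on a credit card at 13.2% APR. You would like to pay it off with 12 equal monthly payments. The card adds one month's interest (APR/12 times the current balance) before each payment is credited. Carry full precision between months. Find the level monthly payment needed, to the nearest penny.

£616.85

Monthly rate r = 13.2%/12 = 1.1% = 0.011.
Level-payment amortization: P = B₀·r / (1 − (1+r)^(−n)) = 6899.00·0.011 / (1 − 1.011^(−12)).
Denominator 1 − (1+r)^(−12) = 0.123027181.
P = 75.889 / 0.123027181 ≈ 616.85.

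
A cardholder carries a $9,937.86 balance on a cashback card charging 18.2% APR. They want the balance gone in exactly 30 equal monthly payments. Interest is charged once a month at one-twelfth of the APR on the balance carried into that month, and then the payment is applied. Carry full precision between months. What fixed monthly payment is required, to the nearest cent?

Monthly rate r = 18.2%/12 = 1.51667% = 0.0151667.
Level-payment amortization: P = B₀·r / (1 − (1+r)^(−n)) = 9937.86·0.0151667 / (1 − 1.01517^(−30)).
Denominator 1 − (1+r)^(−30) = 0.363381102.
P = 150.724 / 0.363381102 ≈ 414.78.

$414.78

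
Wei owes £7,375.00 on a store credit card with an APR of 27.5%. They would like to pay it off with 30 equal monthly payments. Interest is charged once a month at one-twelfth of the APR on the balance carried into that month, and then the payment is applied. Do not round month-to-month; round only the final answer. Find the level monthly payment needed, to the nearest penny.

£342.65

Monthly rate r = 27.5%/12 = 2.29167% = 0.0229167.
Level-payment amortization: P = B₀·r / (1 − (1+r)^(−n)) = 7375.00·0.0229167 / (1 − 1.02292^(−30)).
Denominator 1 − (1+r)^(−30) = 0.493251633.
P = 169.01 / 0.493251633 ≈ 342.65.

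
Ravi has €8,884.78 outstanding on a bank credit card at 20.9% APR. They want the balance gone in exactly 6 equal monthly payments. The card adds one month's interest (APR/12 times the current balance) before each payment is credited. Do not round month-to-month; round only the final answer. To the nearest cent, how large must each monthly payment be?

€1,572.36

Monthly rate r = 20.9%/12 = 1.74167% = 0.0174167.
Level-payment amortization: P = B₀·r / (1 − (1+r)^(−n)) = 8884.78·0.0174167 / (1 − 1.01742^(−6)).
Denominator 1 − (1+r)^(−6) = 0.0984145095.
P = 154.743 / 0.0984145095 ≈ 1572.36.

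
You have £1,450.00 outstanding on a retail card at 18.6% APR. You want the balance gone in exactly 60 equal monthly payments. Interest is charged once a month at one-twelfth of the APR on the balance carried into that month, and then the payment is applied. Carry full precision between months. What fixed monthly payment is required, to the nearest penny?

Monthly rate r = 18.6%/12 = 1.55% = 0.0155.
Level-payment amortization: P = B₀·r / (1 − (1+r)^(−n)) = 1450.00·0.0155 / (1 − 1.0155^(−60)).
Denominator 1 − (1+r)^(−60) = 0.602621528.
P = 22.475 / 0.602621528 ≈ 37.30.

£37.30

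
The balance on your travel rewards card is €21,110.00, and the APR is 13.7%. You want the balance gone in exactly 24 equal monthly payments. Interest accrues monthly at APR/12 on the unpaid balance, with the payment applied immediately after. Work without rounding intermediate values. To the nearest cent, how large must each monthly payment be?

Monthly rate r = 13.7%/12 = 1.14167% = 0.0114167.
Level-payment amortization: P = B₀·r / (1 − (1+r)^(−n)) = 21110.00·0.0114167 / (1 − 1.01142^(−24)).
Denominator 1 − (1+r)^(−24) = 0.23848676.
P = 241.006 / 0.23848676 ≈ 1010.56.

€1,010.56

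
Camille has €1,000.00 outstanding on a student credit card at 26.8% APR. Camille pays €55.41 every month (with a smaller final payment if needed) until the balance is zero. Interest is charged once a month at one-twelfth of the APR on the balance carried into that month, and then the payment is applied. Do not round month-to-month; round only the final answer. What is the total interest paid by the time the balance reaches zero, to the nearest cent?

€294.43

Monthly rate r = 26.8%/12 = 2.23333% = 0.0223333.
Payoff takes n = ⌈−ln(1 − rB₀/P)/ln(1+r)⌉ = ⌈23.358⌉ = 24 payments; the last is €20.00.
Total paid = 23·€55.41 + €20.00 = €1,294.43.
Total interest = total paid − principal = €1,294.43 − €1,000.00 = €294.43.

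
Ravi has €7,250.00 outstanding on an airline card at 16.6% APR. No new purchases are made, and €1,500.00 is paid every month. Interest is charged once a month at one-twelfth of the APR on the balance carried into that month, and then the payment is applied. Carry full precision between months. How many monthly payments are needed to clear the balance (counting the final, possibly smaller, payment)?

Monthly rate r = 16.6%/12 = 1.38333% = 0.0138333.
Recurrence: B ← B·(1+r) − €1,500.00.
Month 1: interest €100.29; balance after payment €5,850.29.
Month 2: interest €80.93; balance after payment €4,431.22.
Month 3: interest €61.30; balance after payment €2,992.52.
Month 4: interest €41.40; balance after payment €1,533.92.
Month 5: interest €21.22; balance after payment €55.13.
Month 6: interest €0.76; balance after payment €0.00.

6 months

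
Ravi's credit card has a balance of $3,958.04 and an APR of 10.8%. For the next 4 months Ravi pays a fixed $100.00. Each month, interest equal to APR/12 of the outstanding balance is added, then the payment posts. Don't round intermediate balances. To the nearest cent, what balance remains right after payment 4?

Monthly rate r = 10.8%/12 = 0.9% = 0.009.
Each month: B ← B·(1+r) − $100.00.
Month 1: interest $35.62; balance after payment $3,893.66.
Month 2: interest $35.04; balance after payment $3,828.71.
Month 3: interest $34.46; balance after payment $3,763.16.
Month 4: interest $33.87; balance after payment $3,697.03.

$3,697.03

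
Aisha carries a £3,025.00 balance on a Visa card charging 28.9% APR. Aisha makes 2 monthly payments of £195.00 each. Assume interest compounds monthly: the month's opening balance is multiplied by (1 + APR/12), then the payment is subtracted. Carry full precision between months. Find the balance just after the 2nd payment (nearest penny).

Monthly rate r = 28.9%/12 = 2.40833% = 0.0240833.
Each month: B ← B·(1+r) − £195.00.
Month 1: interest £72.85; balance after payment £2,902.85.
Month 2: interest £69.91; balance after payment £2,777.76.

£2,777.76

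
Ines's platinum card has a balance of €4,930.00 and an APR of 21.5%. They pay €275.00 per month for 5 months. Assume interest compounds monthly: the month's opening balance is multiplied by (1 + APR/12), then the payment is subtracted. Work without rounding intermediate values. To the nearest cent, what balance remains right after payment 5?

€3,962.60

Monthly rate r = 21.5%/12 = 1.79167% = 0.0179167.
Each month: B ← B·(1+r) − €275.00.
Month 1: interest €88.33; balance after payment €4,743.33.
Month 2: interest €84.98; balance after payment €4,553.31.
Month 3: interest €81.58; balance after payment €4,359.89.
Month 4: interest €78.11; balance after payment €4,163.01.
Month 5: interest €74.59; balance after payment €3,962.60.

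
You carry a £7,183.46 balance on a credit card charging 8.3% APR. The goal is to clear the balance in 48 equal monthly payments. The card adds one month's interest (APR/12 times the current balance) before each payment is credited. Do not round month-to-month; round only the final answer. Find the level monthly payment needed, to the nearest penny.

£176.38

Monthly rate r = 8.3%/12 = 0.691667% = 0.00691667.
Level-payment amortization: P = B₀·r / (1 − (1+r)^(−n)) = 7183.46·0.00691667 / (1 − 1.00692^(−48)).
Denominator 1 − (1+r)^(−48) = 0.281692192.
P = 49.6856 / 0.281692192 ≈ 176.38.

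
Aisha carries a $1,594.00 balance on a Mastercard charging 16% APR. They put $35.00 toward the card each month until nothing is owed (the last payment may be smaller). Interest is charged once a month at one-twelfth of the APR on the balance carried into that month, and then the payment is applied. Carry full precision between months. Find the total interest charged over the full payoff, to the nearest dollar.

$876

Monthly rate r = 16%/12 = 1.33333% = 0.0133333.
Payoff takes n = ⌈−ln(1 − rB₀/P)/ln(1+r)⌉ = ⌈70.558⌉ = 71 payments; the last is $19.57.
Total paid = 70·$35.00 + $19.57 = $2,469.57.
Total interest = total paid − principal = $2,469.57 − $1,594.00 = $875.57.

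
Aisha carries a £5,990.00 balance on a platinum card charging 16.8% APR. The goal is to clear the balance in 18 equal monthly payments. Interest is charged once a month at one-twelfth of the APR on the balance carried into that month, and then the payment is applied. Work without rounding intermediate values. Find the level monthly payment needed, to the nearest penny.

£378.78

Monthly rate r = 16.8%/12 = 1.4% = 0.014.
Level-payment amortization: P = B₀·r / (1 − (1+r)^(−n)) = 5990.00·0.014 / (1 − 1.014^(−18)).
Denominator 1 − (1+r)^(−18) = 0.221395678.
P = 83.86 / 0.221395678 ≈ 378.78.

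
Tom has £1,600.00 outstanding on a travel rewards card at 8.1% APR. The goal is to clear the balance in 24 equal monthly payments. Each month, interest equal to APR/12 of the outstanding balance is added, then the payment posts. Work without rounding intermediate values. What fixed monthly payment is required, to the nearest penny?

£72.44

Monthly rate r = 8.1%/12 = 0.675% = 0.00675.
Level-payment amortization: P = B₀·r / (1 − (1+r)^(−n)) = 1600.00·0.00675 / (1 − 1.00675^(−24)).
Denominator 1 − (1+r)^(−24) = 0.149095773.
P = 10.8 / 0.149095773 ≈ 72.44.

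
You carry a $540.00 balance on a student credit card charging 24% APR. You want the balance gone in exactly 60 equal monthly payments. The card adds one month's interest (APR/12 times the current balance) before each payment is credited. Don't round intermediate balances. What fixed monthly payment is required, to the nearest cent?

Monthly rate r = 24%/12 = 2% = 0.02.
Level-payment amortization: P = B₀·r / (1 − (1+r)^(−n)) = 540.00·0.02 / (1 − 1.02^(−60)).
Denominator 1 − (1+r)^(−60) = 0.695217734.
P = 10.8 / 0.695217734 ≈ 15.53.

$15.53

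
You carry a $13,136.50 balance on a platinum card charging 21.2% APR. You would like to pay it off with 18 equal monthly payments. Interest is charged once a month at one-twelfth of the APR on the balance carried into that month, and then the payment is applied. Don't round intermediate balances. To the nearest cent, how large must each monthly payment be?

$858.36

Monthly rate r = 21.2%/12 = 1.76667% = 0.0176667.
Level-payment amortization: P = B₀·r / (1 − (1+r)^(−n)) = 13136.50·0.0176667 / (1 − 1.01767^(−18)).
Denominator 1 − (1+r)^(−18) = 0.270374326.
P = 232.078 / 0.270374326 ≈ 858.36.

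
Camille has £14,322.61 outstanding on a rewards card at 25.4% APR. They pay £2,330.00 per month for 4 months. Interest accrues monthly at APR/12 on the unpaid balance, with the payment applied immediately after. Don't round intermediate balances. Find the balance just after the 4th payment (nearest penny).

Monthly rate r = 25.4%/12 = 2.11667% = 0.0211667.
Each month: B ← B·(1+r) − £2,330.00.
Month 1: interest £303.16; balance after payment £12,295.77.
Month 2: interest £260.26; balance after payment £10,226.03.
Month 3: interest £216.45; balance after payment £8,112.48.
Month 4: interest £171.71; balance after payment £5,954.20.

£5,954.20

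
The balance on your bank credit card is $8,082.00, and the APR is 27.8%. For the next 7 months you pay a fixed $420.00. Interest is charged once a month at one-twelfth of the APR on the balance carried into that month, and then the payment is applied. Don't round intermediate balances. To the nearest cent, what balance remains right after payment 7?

$6,334.91

Monthly rate r = 27.8%/12 = 2.31667% = 0.0231667.
Each month: B ← B·(1+r) − $420.00.
Month 1: interest $187.23; balance after payment $7,849.23.
Month 2: interest $181.84; balance after payment $7,611.07.
Month 3: interest $176.32; balance after payment $7,367.40.
Month 4: interest $170.68; balance after payment $7,118.07.
Month 5: interest $164.90; balance after payment $6,862.98.
Month 6: interest $158.99; balance after payment $6,601.97.
Month 7: interest $152.95; balance after payment $6,334.91.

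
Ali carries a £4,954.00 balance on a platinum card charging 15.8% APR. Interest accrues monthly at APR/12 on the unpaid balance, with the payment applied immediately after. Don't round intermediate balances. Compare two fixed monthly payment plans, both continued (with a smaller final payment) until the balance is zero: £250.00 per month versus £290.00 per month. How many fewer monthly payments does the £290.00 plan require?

4 fewer payments

Monthly rate r = 15.8%/12 = 1.31667% = 0.0131667.
At £250.00/mo: n = ⌈−ln(1 − rB₀/P)/ln(1+r)⌉ = 24 payments (last £28.44); total interest = total paid − £4,954.00 = £824.44.
At £290.00/mo: 20 payments (last £139.23); total interest £695.23.
Payments saved = 24 − 20 = 4.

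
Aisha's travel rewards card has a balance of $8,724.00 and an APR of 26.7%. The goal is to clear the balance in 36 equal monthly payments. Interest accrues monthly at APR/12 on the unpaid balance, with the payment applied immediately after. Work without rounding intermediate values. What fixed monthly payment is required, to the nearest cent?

Monthly rate r = 26.7%/12 = 2.225% = 0.02225.
Level-payment amortization: P = B₀·r / (1 − (1+r)^(−n)) = 8724.00·0.02225 / (1 − 1.02225^(−36)).
Denominator 1 − (1+r)^(−36) = 0.54716112.
P = 194.109 / 0.54716112 ≈ 354.76.

$354.76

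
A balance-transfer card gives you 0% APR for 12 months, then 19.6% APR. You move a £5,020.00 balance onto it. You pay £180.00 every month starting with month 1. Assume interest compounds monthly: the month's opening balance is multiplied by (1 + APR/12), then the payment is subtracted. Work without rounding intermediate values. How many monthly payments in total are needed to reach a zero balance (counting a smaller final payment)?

31 payments

Promo months 1–12 at r₀ = 0%/12 = 0; months 13+ at r₁ = 19.6%/12 = 0.0163333.
After month 12 (no interest yet): B = £5,020.00 − 12·£180.00 = £2,860.00.
Then at r₁ with £180.00/mo: n₂ = −ln(1 − r₁·B/P)/ln(1+r₁) ≈ 18.55 → 19 more payments.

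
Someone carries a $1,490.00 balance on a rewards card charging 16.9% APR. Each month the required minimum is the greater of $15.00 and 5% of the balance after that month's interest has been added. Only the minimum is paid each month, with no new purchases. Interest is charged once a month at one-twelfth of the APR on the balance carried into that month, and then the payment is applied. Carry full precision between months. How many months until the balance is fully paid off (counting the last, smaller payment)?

Monthly rate r = 16.9%/12 = 1.40833% = 0.0140833.
While 5% of the post-interest balance exceeds $15.00, each month B ← (B·(1+r))·(1 − 0.05), i.e. B shrinks by the factor (1+r)·0.95 = 0.96338.
This holds for months 1–44. Entering month 45 the balance is $288.58; 5% of the post-interest balance is now below $15.00, so the flat $15.00 minimum applies from here.
From month 45 a fixed $15.00 at rate r clears $288.58 in 23 more payments. Total: 44 + 23 = 67 months.

67 months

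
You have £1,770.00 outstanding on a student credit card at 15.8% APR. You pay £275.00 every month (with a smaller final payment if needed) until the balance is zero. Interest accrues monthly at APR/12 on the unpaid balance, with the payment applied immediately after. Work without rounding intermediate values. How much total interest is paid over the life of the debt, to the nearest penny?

Monthly rate r = 15.8%/12 = 1.31667% = 0.0131667.
Payoff takes n = ⌈−ln(1 − rB₀/P)/ln(1+r)⌉ = ⌈6.770⌉ = 7 payments; the last is £211.99.
Total paid = 6·£275.00 + £211.99 = £1,861.99.
Total interest = total paid − principal = £1,861.99 − £1,770.00 = £91.99.

£91.99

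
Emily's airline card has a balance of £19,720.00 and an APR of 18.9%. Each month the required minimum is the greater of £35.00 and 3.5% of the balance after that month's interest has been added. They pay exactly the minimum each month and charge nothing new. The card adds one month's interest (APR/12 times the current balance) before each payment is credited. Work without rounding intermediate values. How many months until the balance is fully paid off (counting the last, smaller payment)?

Monthly rate r = 18.9%/12 = 1.575% = 0.01575.
While 3.5% of the post-interest balance exceeds £35.00, each month B ← (B·(1+r))·(1 − 0.035), i.e. B shrinks by the factor (1+r)·0.965 = 0.9802.
This holds for months 1–150. Entering month 151 the balance is £981.81; 3.5% of the post-interest balance is now below £35.00, so the flat £35.00 minimum applies from here.
From month 151 a fixed £35.00 at rate r clears £981.81 in 38 more payments. Total: 150 + 38 = 188 months.

188 months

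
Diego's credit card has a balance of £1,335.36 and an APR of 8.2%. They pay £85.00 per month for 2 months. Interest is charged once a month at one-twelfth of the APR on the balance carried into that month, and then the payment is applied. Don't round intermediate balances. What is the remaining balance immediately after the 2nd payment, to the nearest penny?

Monthly rate r = 8.2%/12 = 0.683333% = 0.00683333.
Each month: B ← B·(1+r) − £85.00.
Month 1: interest £9.12; balance after payment £1,259.48.
Month 2: interest £8.61; balance after payment £1,183.09.

£1,183.09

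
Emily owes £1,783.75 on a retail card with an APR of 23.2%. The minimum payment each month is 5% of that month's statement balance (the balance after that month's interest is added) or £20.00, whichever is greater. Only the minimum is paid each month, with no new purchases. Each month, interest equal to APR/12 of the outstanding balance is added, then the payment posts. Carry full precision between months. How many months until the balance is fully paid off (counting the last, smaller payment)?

Monthly rate r = 23.2%/12 = 1.93333% = 0.0193333.
While 5% of the post-interest balance exceeds £20.00, each month B ← (B·(1+r))·(1 − 0.05), i.e. B shrinks by the factor (1+r)·0.95 = 0.96837.
This holds for months 1–48. Entering month 49 the balance is £381.28; 5% of the post-interest balance is now below £20.00, so the flat £20.00 minimum applies from here.
From month 49 a fixed £20.00 at rate r clears £381.28 in 25 more payments. Total: 48 + 25 = 73 months.

73 months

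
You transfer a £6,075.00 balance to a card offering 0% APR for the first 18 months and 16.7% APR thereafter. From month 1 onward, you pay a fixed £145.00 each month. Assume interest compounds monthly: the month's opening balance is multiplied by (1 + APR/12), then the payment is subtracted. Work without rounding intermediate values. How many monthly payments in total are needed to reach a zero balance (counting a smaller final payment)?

48 payments

Promo months 1–18 at r₀ = 0%/12 = 0; months 19+ at r₁ = 16.7%/12 = 0.0139167.
After month 18 (no interest yet): B = £6,075.00 − 18·£145.00 = £3,465.00.
Then at r₁ with £145.00/mo: n₂ = −ln(1 − r₁·B/P)/ln(1+r₁) ≈ 29.25 → 30 more payments.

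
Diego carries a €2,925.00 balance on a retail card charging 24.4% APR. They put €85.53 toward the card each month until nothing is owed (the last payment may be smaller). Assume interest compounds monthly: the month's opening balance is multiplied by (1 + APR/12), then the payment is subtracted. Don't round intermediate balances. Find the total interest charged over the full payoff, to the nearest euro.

Monthly rate r = 24.4%/12 = 2.03333% = 0.0203333.
Payoff takes n = ⌈−ln(1 − rB₀/P)/ln(1+r)⌉ = ⌈59.051⌉ = 60 payments; the last is €4.40.
Total paid = 59·€85.53 + €4.40 = €5,050.67.
Total interest = total paid − principal = €5,050.67 − €2,925.00 = €2,125.67.

€2,126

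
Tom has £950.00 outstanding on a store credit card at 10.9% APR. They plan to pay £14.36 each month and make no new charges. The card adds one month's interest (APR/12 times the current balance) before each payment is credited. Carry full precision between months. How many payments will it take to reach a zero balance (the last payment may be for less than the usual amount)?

102 months

Monthly rate r = 10.9%/12 = 0.908333% = 0.00908333.
Recurrence: B ← B·(1+r) − £14.36.
Month 1: interest £8.63; balance after payment £944.27.
Month 2: interest £8.58; balance after payment £938.49.
Closed form: n = −ln(1 − rB₀/P)/ln(1+r) = −ln(0.39908)/ln(1.00908) ≈ 101.587, so the balance reaches zero during payment 102.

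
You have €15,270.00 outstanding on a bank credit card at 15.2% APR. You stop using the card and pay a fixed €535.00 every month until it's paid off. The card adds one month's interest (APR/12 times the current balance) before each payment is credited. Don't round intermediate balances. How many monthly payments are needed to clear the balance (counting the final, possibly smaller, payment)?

36 months

Monthly rate r = 15.2%/12 = 1.26667% = 0.0126667.
Recurrence: B ← B·(1+r) − €535.00.
Month 1: interest €193.42; balance after payment €14,928.42.
Month 2: interest €189.09; balance after payment €14,582.51.
Closed form: n = −ln(1 − rB₀/P)/ln(1+r) = −ln(0.63847)/ln(1.01267) ≈ 35.646, so the balance reaches zero during payment 36.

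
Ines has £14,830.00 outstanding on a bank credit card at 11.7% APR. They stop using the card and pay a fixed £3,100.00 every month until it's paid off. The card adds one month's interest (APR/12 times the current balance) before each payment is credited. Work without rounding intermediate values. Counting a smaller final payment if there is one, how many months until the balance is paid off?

5 payments

Monthly rate r = 11.7%/12 = 0.975% = 0.00975.
Recurrence: B ← B·(1+r) − £3,100.00.
Month 1: interest £144.59; balance after payment £11,874.59.
Month 2: interest £115.78; balance after payment £8,890.37.
Month 3: interest £86.68; balance after payment £5,877.05.
Month 4: interest £57.30; balance after payment £2,834.35.
Month 5: interest £27.63; balance after payment £0.00.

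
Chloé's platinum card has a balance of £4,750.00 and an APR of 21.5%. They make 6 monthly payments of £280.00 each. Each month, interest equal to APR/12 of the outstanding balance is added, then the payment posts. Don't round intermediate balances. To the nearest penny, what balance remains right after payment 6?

£3,526.98

Monthly rate r = 21.5%/12 = 1.79167% = 0.0179167.
Each month: B ← B·(1+r) − £280.00.
Month 1: interest £85.10; balance after payment £4,555.10.
Month 2: interest £81.61; balance after payment £4,356.72.
Month 3: interest £78.06; balance after payment £4,154.77.
Month 4: interest £74.44; balance after payment £3,949.21.
Month 5: interest £70.76; balance after payment £3,739.97.
Month 6: interest £67.01; balance after payment £3,526.98.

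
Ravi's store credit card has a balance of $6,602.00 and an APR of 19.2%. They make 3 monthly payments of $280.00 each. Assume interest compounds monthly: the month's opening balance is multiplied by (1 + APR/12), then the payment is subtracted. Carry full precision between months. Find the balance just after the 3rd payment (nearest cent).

$6,070.48

Monthly rate r = 19.2%/12 = 1.6% = 0.016.
Each month: B ← B·(1+r) − $280.00.
Month 1: interest $105.63; balance after payment $6,427.63.
Month 2: interest $102.84; balance after payment $6,250.47.
Month 3: interest $100.01; balance after payment $6,070.48.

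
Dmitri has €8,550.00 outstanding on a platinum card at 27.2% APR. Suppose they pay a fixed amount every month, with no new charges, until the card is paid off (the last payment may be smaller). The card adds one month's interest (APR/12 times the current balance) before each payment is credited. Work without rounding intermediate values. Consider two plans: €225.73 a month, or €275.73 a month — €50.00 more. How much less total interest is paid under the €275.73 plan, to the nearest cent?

€4,768.07

Monthly rate r = 27.2%/12 = 2.26667% = 0.0226667.
At €225.73/mo: n = ⌈−ln(1 − rB₀/P)/ln(1+r)⌉ = 88 payments (last €59.01); total interest = total paid − €8,550.00 = €11,147.52.
At €275.73/mo: 55 payments (last €40.03); total interest €6,379.45.
Interest saved = €11,147.52 − €6,379.45 = €4,768.07.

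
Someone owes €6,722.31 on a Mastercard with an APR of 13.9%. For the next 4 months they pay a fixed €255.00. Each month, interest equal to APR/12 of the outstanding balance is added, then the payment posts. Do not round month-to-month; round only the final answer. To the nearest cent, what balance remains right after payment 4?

€6,001.37

Monthly rate r = 13.9%/12 = 1.15833% = 0.0115833.
Each month: B ← B·(1+r) − €255.00.
Month 1: interest €77.87; balance after payment €6,545.18.
Month 2: interest €75.81; balance after payment €6,365.99.
Month 3: interest €73.74; balance after payment €6,184.73.
Month 4: interest €71.64; balance after payment €6,001.37.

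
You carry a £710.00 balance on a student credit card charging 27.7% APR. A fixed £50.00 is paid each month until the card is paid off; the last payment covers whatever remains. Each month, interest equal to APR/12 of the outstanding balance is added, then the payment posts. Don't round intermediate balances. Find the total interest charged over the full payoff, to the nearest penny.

£160.33

Monthly rate r = 27.7%/12 = 2.30833% = 0.0230833.
Payoff takes n = ⌈−ln(1 − rB₀/P)/ln(1+r)⌉ = ⌈17.404⌉ = 18 payments; the last is £20.33.
Total paid = 17·£50.00 + £20.33 = £870.33.
Total interest = total paid − principal = £870.33 − £710.00 = £160.33.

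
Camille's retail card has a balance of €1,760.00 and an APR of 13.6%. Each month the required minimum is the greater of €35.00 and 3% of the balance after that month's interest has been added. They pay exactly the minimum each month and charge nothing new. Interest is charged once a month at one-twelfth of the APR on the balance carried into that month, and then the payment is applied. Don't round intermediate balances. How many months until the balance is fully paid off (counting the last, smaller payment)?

Monthly rate r = 13.6%/12 = 1.13333% = 0.0113333.
While 3% of the post-interest balance exceeds €35.00, each month B ← (B·(1+r))·(1 − 0.03), i.e. B shrinks by the factor (1+r)·0.97 = 0.98099.
This holds for months 1–23. Entering month 24 the balance is €1,131.96; 3% of the post-interest balance is now below €35.00, so the flat €35.00 minimum applies from here.
From month 24 a fixed €35.00 at rate r clears €1,131.96 in 41 more payments. Total: 23 + 41 = 64 months.

64 months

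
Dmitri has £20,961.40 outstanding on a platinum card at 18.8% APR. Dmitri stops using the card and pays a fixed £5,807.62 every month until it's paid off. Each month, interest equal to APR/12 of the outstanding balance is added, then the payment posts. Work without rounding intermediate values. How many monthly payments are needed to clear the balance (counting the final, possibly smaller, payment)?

Monthly rate r = 18.8%/12 = 1.56667% = 0.0156667.
Recurrence: B ← B·(1+r) − £5,807.62.
Month 1: interest £328.40; balance after payment £15,482.18.
Month 2: interest £242.55; balance after payment £9,917.11.
Month 3: interest £155.37; balance after payment £4,264.86.
Month 4: interest £66.82; balance after payment £0.00.

4 payments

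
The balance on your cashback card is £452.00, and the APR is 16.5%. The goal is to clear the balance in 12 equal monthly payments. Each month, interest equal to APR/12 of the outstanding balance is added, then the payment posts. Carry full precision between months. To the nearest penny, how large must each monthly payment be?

Monthly rate r = 16.5%/12 = 1.375% = 0.01375.
Level-payment amortization: P = B₀·r / (1 − (1+r)^(−n)) = 452.00·0.01375 / (1 − 1.01375^(−12)).
Denominator 1 − (1+r)^(−12) = 0.151152657.
P = 6.215 / 0.151152657 ≈ 41.12.

£41.12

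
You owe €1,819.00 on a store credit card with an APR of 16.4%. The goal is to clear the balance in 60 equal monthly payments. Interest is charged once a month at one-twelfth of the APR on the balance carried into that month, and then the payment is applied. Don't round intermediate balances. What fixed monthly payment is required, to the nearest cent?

€44.62

Monthly rate r = 16.4%/12 = 1.36667% = 0.0136667.
Level-payment amortization: P = B₀·r / (1 − (1+r)^(−n)) = 1819.00·0.0136667 / (1 − 1.01367^(−60)).
Denominator 1 − (1+r)^(−60) = 0.557115915.
P = 24.8597 / 0.557115915 ≈ 44.62.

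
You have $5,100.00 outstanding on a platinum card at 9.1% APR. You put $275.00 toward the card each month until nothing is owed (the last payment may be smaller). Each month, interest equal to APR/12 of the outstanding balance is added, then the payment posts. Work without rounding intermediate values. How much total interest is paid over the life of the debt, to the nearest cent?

$417.12

Monthly rate r = 9.1%/12 = 0.758333% = 0.00758333.
Payoff takes n = ⌈−ln(1 − rB₀/P)/ln(1+r)⌉ = ⌈20.062⌉ = 21 payments; the last is $17.12.
Total paid = 20·$275.00 + $17.12 = $5,517.12.
Total interest = total paid − principal = $5,517.12 − $5,100.00 = $417.12.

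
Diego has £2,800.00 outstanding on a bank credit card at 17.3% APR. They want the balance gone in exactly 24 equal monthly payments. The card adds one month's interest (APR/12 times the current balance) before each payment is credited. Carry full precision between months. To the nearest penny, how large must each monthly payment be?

Monthly rate r = 17.3%/12 = 1.44167% = 0.0144167.
Level-payment amortization: P = B₀·r / (1 − (1+r)^(−n)) = 2800.00·0.0144167 / (1 − 1.01442^(−24)).
Denominator 1 − (1+r)^(−24) = 0.290737536.
P = 40.3667 / 0.290737536 ≈ 138.84.

£138.84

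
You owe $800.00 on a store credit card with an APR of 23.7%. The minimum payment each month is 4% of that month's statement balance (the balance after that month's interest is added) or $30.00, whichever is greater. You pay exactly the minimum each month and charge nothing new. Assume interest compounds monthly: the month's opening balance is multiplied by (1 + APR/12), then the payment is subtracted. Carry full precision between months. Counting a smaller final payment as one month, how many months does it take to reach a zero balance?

38 months

Monthly rate r = 23.7%/12 = 1.975% = 0.01975.
While 4% of the post-interest balance exceeds $30.00, each month B ← (B·(1+r))·(1 − 0.04), i.e. B shrinks by the factor (1+r)·0.96 = 0.97896.
This holds for months 1–4. Entering month 5 the balance is $734.77; 4% of the post-interest balance is now below $30.00, so the flat $30.00 minimum applies from here.
From month 5 a fixed $30.00 at rate r clears $734.77 in 34 more payments. Total: 4 + 34 = 38 months.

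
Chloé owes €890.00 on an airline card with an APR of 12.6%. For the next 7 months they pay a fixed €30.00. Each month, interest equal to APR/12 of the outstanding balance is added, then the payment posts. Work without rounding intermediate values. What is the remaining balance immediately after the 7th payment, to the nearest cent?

Monthly rate r = 12.6%/12 = 1.05% = 0.0105.
Each month: B ← B·(1+r) − €30.00.
Month 1: interest €9.34; balance after payment €869.35.
Month 2: interest €9.13; balance after payment €848.47.
Month 3: interest €8.91; balance after payment €827.38.
Month 4: interest €8.69; balance after payment €806.07.
Month 5: interest €8.46; balance after payment €784.53.
Month 6: interest €8.24; balance after payment €762.77.
Month 7: interest €8.01; balance after payment €740.78.

€740.78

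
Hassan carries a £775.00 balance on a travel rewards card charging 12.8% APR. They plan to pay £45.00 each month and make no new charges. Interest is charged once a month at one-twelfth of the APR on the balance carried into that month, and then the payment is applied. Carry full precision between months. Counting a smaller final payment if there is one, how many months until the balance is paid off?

Monthly rate r = 12.8%/12 = 1.06667% = 0.0106667.
Recurrence: B ← B·(1+r) − £45.00.
Month 1: interest £8.27; balance after payment £738.27.
Month 2: interest £7.87; balance after payment £701.14.
Closed form: n = −ln(1 − rB₀/P)/ln(1+r) = −ln(0.8163)/ln(1.01067) ≈ 19.130, so the balance reaches zero during payment 20.

20 payments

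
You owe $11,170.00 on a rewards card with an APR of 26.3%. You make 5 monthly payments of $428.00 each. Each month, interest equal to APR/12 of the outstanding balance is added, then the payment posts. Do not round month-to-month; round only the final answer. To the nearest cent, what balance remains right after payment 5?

$10,213.01

Monthly rate r = 26.3%/12 = 2.19167% = 0.0219167.
Each month: B ← B·(1+r) − $428.00.
Month 1: interest $244.81; balance after payment $10,986.81.
Month 2: interest $240.79; balance after payment $10,799.60.
Month 3: interest $236.69; balance after payment $10,608.29.
Month 4: interest $232.50; balance after payment $10,412.79.
Month 5: interest $228.21; balance after payment $10,213.01.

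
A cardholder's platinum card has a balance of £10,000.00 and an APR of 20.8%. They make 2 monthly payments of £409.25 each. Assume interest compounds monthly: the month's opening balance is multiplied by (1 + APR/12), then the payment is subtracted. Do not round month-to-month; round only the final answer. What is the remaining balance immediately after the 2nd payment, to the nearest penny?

£9,524.08

Monthly rate r = 20.8%/12 = 1.73333% = 0.0173333.
Each month: B ← B·(1+r) − £409.25.
Month 1: interest £173.33; balance after payment £9,764.08.
Month 2: interest £169.24; balance after payment £9,524.08.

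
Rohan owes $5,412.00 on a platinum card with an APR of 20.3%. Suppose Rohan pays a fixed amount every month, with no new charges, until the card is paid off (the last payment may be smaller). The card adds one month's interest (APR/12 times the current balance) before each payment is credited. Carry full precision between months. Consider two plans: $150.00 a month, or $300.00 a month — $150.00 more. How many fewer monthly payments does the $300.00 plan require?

35 fewer payments

Monthly rate r = 20.3%/12 = 1.69167% = 0.0169167.
At $150.00/mo: n = ⌈−ln(1 − rB₀/P)/ln(1+r)⌉ = 57 payments (last $27.96); total interest = total paid − $5,412.00 = $3,015.96.
At $300.00/mo: 22 payments (last $211.89); total interest $1,099.89.
Payments saved = 57 − 22 = 35.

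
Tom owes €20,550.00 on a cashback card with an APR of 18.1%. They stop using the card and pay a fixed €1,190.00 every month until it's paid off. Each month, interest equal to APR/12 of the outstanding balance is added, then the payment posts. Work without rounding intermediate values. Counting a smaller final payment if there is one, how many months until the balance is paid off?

Monthly rate r = 18.1%/12 = 1.50833% = 0.0150833.
Recurrence: B ← B·(1+r) − €1,190.00.
Month 1: interest €309.96; balance after payment €19,669.96.
Month 2: interest €296.69; balance after payment €18,776.65.
Closed form: n = −ln(1 − rB₀/P)/ln(1+r) = −ln(0.73953)/ln(1.01508) ≈ 20.156, so the balance reaches zero during payment 21.

21 payments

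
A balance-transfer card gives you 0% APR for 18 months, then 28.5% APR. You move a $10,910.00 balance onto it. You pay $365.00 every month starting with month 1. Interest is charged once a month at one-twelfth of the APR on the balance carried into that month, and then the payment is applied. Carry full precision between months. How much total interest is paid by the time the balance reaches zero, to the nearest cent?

$820.68

Promo months 1–18 at r₀ = 0%/12 = 0; months 19+ at r₁ = 28.5%/12 = 0.02375.
After month 18 (no interest yet): B = $10,910.00 − 18·$365.00 = $4,340.00.
Then at r₁ with $365.00/mo: n₂ = −ln(1 − r₁·B/P)/ln(1+r₁) ≈ 14.14 → 15 more payments.
Total paid = 32·$365.00 + $50.68 = $11,730.68; interest = $11,730.68 − $10,910.00 = $820.68.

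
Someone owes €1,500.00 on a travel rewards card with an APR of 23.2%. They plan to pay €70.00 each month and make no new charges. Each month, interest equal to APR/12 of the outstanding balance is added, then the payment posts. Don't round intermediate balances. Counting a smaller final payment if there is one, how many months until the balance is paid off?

28 months

Monthly rate r = 23.2%/12 = 1.93333% = 0.0193333.
Recurrence: B ← B·(1+r) − €70.00.
Month 1: interest €29.00; balance after payment €1,459.00.
Month 2: interest €28.21; balance after payment €1,417.21.
Closed form: n = −ln(1 − rB₀/P)/ln(1+r) = −ln(0.58571)/ln(1.01933) ≈ 27.935, so the balance reaches zero during payment 28.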